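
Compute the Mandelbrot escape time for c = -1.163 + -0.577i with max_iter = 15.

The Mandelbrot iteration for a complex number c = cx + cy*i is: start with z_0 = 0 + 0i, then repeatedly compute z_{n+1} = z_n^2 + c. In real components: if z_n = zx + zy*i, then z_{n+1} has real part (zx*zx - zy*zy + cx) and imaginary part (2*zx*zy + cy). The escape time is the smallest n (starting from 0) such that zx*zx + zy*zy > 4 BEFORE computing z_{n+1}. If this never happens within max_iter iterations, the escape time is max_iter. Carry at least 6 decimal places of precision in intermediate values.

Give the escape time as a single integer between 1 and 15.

Answer: 4

Derivation:
z_0 = 0 + 0i, c = -1.1630 + -0.5770i
Iter 1: z = -1.1630 + -0.5770i, |z|^2 = 1.6855
Iter 2: z = -0.1434 + 0.7651i, |z|^2 = 0.6059
Iter 3: z = -1.7278 + -0.7964i, |z|^2 = 3.6196
Iter 4: z = 1.1882 + 2.1750i, |z|^2 = 6.1423
Escaped at iteration 4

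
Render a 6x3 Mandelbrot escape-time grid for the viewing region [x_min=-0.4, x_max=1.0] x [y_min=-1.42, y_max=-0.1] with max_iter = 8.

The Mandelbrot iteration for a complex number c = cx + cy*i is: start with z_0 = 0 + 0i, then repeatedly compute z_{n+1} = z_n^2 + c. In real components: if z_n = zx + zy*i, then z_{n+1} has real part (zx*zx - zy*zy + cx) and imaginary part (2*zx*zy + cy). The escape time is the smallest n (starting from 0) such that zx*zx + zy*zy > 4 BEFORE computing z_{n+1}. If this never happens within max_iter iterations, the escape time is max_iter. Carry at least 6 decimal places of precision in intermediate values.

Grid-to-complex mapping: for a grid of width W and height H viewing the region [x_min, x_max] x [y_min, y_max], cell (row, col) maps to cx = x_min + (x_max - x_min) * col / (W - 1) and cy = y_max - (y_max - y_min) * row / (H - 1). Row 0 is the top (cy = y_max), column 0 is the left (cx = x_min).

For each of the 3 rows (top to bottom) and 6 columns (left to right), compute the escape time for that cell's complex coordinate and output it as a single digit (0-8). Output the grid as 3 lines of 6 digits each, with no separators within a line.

(row=0, col=0): c = -0.4000 + -0.1000i → escape time 8
(row=0, col=1): c = -0.1200 + -0.1000i → escape time 8
(row=0, col=2): c = 0.1600 + -0.1000i → escape time 8
(row=0, col=3): c = 0.4400 + -0.1000i → escape time 6
(row=0, col=4): c = 0.7200 + -0.1000i → escape time 3
(row=0, col=5): c = 1.0000 + -0.1000i → escape time 2
(row=1, col=0): c = -0.4000 + -0.7600i → escape time 7
(row=1, col=1): c = -0.1200 + -0.7600i → escape time 8
(row=1, col=2): c = 0.1600 + -0.7600i → escape time 6
(row=1, col=3): c = 0.4400 + -0.7600i → escape time 4
(row=1, col=4): c = 0.7200 + -0.7600i → escape time 3
(row=1, col=5): c = 1.0000 + -0.7600i → escape time 2
(row=2, col=0): c = -0.4000 + -1.4200i → escape time 2
(row=2, col=1): c = -0.1200 + -1.4200i → escape time 2
(row=2, col=2): c = 0.1600 + -1.4200i → escape time 2
(row=2, col=3): c = 0.4400 + -1.4200i → escape time 2
(row=2, col=4): c = 0.7200 + -1.4200i → escape time 2
(row=2, col=5): c = 1.0000 + -1.4200i → escape time 2

Answer: 888632
786432
222222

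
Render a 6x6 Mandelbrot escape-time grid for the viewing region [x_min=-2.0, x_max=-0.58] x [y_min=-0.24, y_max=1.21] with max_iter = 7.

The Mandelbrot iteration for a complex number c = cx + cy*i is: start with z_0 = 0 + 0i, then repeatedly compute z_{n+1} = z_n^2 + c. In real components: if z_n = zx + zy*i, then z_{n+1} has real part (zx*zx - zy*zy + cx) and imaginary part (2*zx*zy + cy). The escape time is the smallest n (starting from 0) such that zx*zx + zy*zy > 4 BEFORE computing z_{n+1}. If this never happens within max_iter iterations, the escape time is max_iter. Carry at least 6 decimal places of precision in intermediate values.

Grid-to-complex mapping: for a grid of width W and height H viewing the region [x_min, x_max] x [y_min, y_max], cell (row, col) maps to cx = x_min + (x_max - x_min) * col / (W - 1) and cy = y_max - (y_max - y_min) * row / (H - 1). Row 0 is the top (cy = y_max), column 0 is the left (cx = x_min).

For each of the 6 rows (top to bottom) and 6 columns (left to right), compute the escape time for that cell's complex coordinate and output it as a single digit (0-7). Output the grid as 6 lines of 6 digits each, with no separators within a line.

(row=0, col=0): c = -2.0000 + 1.2100i → escape time 1
(row=0, col=1): c = -1.7160 + 1.2100i → escape time 1
(row=0, col=2): c = -1.4320 + 1.2100i → escape time 2
(row=0, col=3): c = -1.1480 + 1.2100i → escape time 2
(row=0, col=4): c = -0.8640 + 1.2100i → escape time 3
(row=0, col=5): c = -0.5800 + 1.2100i → escape time 3
(row=1, col=0): c = -2.0000 + 0.9200i → escape time 1
(row=1, col=1): c = -1.7160 + 0.9200i → escape time 2
(row=1, col=2): c = -1.4320 + 0.9200i → escape time 3
(row=1, col=3): c = -1.1480 + 0.9200i → escape time 3
(row=1, col=4): c = -0.8640 + 0.9200i → escape time 3
(row=1, col=5): c = -0.5800 + 0.9200i → escape time 4
(row=2, col=0): c = -2.0000 + 0.6300i → escape time 1
(row=2, col=1): c = -1.7160 + 0.6300i → escape time 3
(row=2, col=2): c = -1.4320 + 0.6300i → escape time 3
(row=2, col=3): c = -1.1480 + 0.6300i → escape time 3
(row=2, col=4): c = -0.8640 + 0.6300i → escape time 5
(row=2, col=5): c = -0.5800 + 0.6300i → escape time 7
(row=3, col=0): c = -2.0000 + 0.3400i → escape time 1
(row=3, col=1): c = -1.7160 + 0.3400i → escape time 4
(row=3, col=2): c = -1.4320 + 0.3400i → escape time 5
(row=3, col=3): c = -1.1480 + 0.3400i → escape time 7
(row=3, col=4): c = -0.8640 + 0.3400i → escape time 7
(row=3, col=5): c = -0.5800 + 0.3400i → escape time 7
(row=4, col=0): c = -2.0000 + 0.0500i → escape time 1
(row=4, col=1): c = -1.7160 + 0.0500i → escape time 7
(row=4, col=2): c = -1.4320 + 0.0500i → escape time 7
(row=4, col=3): c = -1.1480 + 0.0500i → escape time 7
(row=4, col=4): c = -0.8640 + 0.0500i → escape time 7
(row=4, col=5): c = -0.5800 + 0.0500i → escape time 7
(row=5, col=0): c = -2.0000 + -0.2400i → escape time 1
(row=5, col=1): c = -1.7160 + -0.2400i → escape time 4
(row=5, col=2): c = -1.4320 + -0.2400i → escape time 5
(row=5, col=3): c = -1.1480 + -0.2400i → escape time 7
(row=5, col=4): c = -0.8640 + -0.2400i → escape time 7
(row=5, col=5): c = -0.5800 + -0.2400i → escape time 7

Answer: 112233
123334
133357
145777
177777
145777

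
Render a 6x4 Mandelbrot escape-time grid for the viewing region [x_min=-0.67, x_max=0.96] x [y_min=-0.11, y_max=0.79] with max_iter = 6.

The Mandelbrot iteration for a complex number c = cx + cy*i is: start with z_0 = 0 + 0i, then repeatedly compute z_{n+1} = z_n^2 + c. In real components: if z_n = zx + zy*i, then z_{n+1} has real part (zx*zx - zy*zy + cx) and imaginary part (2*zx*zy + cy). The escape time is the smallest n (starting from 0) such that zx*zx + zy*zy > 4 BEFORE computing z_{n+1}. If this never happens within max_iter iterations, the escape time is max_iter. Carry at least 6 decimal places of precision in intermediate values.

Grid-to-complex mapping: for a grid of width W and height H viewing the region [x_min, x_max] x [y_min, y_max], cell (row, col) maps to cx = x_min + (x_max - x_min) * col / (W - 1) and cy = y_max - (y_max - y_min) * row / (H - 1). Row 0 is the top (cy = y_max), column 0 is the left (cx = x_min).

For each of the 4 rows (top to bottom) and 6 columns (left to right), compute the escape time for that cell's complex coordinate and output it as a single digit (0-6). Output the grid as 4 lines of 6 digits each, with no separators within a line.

(row=0, col=0): c = -0.6700 + 0.7900i → escape time 4
(row=0, col=1): c = -0.3440 + 0.7900i → escape time 6
(row=0, col=2): c = -0.0180 + 0.7900i → escape time 6
(row=0, col=3): c = 0.3080 + 0.7900i → escape time 5
(row=0, col=4): c = 0.6340 + 0.7900i → escape time 3
(row=0, col=5): c = 0.9600 + 0.7900i → escape time 2
(row=1, col=0): c = -0.6700 + 0.4900i → escape time 6
(row=1, col=1): c = -0.3440 + 0.4900i → escape time 6
(row=1, col=2): c = -0.0180 + 0.4900i → escape time 6
(row=1, col=3): c = 0.3080 + 0.4900i → escape time 6
(row=1, col=4): c = 0.6340 + 0.4900i → escape time 3
(row=1, col=5): c = 0.9600 + 0.4900i → escape time 2
(row=2, col=0): c = -0.6700 + 0.1900i → escape time 6
(row=2, col=1): c = -0.3440 + 0.1900i → escape time 6
(row=2, col=2): c = -0.0180 + 0.1900i → escape time 6
(row=2, col=3): c = 0.3080 + 0.1900i → escape time 6
(row=2, col=4): c = 0.6340 + 0.1900i → escape time 4
(row=2, col=5): c = 0.9600 + 0.1900i → escape time 3
(row=3, col=0): c = -0.6700 + -0.1100i → escape time 6
(row=3, col=1): c = -0.3440 + -0.1100i → escape time 6
(row=3, col=2): c = -0.0180 + -0.1100i → escape time 6
(row=3, col=3): c = 0.3080 + -0.1100i → escape time 6
(row=3, col=4): c = 0.6340 + -0.1100i → escape time 4
(row=3, col=5): c = 0.9600 + -0.1100i → escape time 3

Answer: 466532
666632
666643
666643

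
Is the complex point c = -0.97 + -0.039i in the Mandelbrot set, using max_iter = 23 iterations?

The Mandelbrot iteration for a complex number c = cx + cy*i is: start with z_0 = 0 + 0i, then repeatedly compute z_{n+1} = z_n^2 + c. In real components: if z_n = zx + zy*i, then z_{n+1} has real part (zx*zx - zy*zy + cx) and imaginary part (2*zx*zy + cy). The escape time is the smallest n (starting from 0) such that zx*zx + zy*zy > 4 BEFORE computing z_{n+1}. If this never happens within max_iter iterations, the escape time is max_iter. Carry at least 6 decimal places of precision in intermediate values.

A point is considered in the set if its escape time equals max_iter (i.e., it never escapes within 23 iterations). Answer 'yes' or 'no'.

Answer: yes

Derivation:
z_0 = 0 + 0i, c = -0.9700 + -0.0390i
Iter 1: z = -0.9700 + -0.0390i, |z|^2 = 0.9424
Iter 2: z = -0.0306 + 0.0367i, |z|^2 = 0.0023
Iter 3: z = -0.9704 + -0.0412i, |z|^2 = 0.9434
Iter 4: z = -0.0300 + 0.0410i, |z|^2 = 0.0026
Iter 5: z = -0.9708 + -0.0415i, |z|^2 = 0.9441
Iter 6: z = -0.0293 + 0.0415i, |z|^2 = 0.0026
Iter 7: z = -0.9709 + -0.0414i, |z|^2 = 0.9443
Iter 8: z = -0.0291 + 0.0414i, |z|^2 = 0.0026
Iter 9: z = -0.9709 + -0.0414i, |z|^2 = 0.9443
Iter 10: z = -0.0291 + 0.0414i, |z|^2 = 0.0026
Iter 11: z = -0.9709 + -0.0414i, |z|^2 = 0.9443
Iter 12: z = -0.0291 + 0.0414i, |z|^2 = 0.0026
Iter 13: z = -0.9709 + -0.0414i, |z|^2 = 0.9443
Iter 14: z = -0.0291 + 0.0414i, |z|^2 = 0.0026
Iter 15: z = -0.9709 + -0.0414i, |z|^2 = 0.9443
Iter 16: z = -0.0291 + 0.0414i, |z|^2 = 0.0026
Iter 17: z = -0.9709 + -0.0414i, |z|^2 = 0.9443
Iter 18: z = -0.0291 + 0.0414i, |z|^2 = 0.0026
Iter 19: z = -0.9709 + -0.0414i, |z|^2 = 0.9443
Iter 20: z = -0.0291 + 0.0414i, |z|^2 = 0.0026
Iter 21: z = -0.9709 + -0.0414i, |z|^2 = 0.9443
Iter 22: z = -0.0291 + 0.0414i, |z|^2 = 0.0026
Did not escape in 23 iterations → in set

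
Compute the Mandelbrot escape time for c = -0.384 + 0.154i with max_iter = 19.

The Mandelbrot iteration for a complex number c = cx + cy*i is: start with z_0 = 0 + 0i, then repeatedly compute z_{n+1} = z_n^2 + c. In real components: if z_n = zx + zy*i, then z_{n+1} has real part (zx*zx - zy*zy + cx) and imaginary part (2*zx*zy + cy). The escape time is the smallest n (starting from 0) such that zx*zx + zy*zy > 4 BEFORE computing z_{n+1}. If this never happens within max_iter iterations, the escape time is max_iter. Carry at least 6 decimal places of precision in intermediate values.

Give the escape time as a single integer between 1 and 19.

z_0 = 0 + 0i, c = -0.3840 + 0.1540i
Iter 1: z = -0.3840 + 0.1540i, |z|^2 = 0.1712
Iter 2: z = -0.2603 + 0.0357i, |z|^2 = 0.0690
Iter 3: z = -0.3175 + 0.1354i, |z|^2 = 0.1192
Iter 4: z = -0.3015 + 0.0680i, |z|^2 = 0.0955
Iter 5: z = -0.2977 + 0.1130i, |z|^2 = 0.1014
Iter 6: z = -0.3081 + 0.0867i, |z|^2 = 0.1025
Iter 7: z = -0.2966 + 0.1006i, |z|^2 = 0.0981
Iter 8: z = -0.3062 + 0.0944i, |z|^2 = 0.1026
Iter 9: z = -0.2992 + 0.0962i, |z|^2 = 0.0988
Iter 10: z = -0.3038 + 0.0964i, |z|^2 = 0.1016
Iter 11: z = -0.3010 + 0.0954i, |z|^2 = 0.0997
Iter 12: z = -0.3025 + 0.0966i, |z|^2 = 0.1008
Iter 13: z = -0.3018 + 0.0956i, |z|^2 = 0.1002
Iter 14: z = -0.3020 + 0.0963i, |z|^2 = 0.1005
Iter 15: z = -0.3020 + 0.0958i, |z|^2 = 0.1004
Iter 16: z = -0.3020 + 0.0961i, |z|^2 = 0.1004
Iter 17: z = -0.3021 + 0.0960i, |z|^2 = 0.1004
Iter 18: z = -0.3020 + 0.0960i, |z|^2 = 0.1004

Answer: 19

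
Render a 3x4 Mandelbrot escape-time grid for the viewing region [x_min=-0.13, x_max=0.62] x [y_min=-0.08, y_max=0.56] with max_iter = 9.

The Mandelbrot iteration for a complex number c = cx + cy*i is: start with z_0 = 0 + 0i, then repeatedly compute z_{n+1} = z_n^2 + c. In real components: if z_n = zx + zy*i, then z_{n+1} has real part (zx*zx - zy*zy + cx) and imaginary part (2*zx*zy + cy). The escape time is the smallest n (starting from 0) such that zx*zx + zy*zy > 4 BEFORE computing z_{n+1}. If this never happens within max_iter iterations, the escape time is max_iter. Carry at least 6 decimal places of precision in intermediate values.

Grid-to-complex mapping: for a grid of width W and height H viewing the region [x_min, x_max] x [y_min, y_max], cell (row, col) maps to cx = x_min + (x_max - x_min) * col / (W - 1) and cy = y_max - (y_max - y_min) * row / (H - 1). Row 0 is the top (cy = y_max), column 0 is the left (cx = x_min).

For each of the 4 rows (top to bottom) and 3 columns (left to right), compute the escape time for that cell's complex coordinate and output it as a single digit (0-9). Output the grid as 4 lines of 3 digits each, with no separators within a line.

Answer: 993
994
994
994

Derivation:
(row=0, col=0): c = -0.1300 + 0.5600i → escape time 9
(row=0, col=1): c = 0.2450 + 0.5600i → escape time 9
(row=0, col=2): c = 0.6200 + 0.5600i → escape time 3
(row=1, col=0): c = -0.1300 + 0.3467i → escape time 9
(row=1, col=1): c = 0.2450 + 0.3467i → escape time 9
(row=1, col=2): c = 0.6200 + 0.3467i → escape time 4
(row=2, col=0): c = -0.1300 + 0.1333i → escape time 9
(row=2, col=1): c = 0.2450 + 0.1333i → escape time 9
(row=2, col=2): c = 0.6200 + 0.1333i → escape time 4
(row=3, col=0): c = -0.1300 + -0.0800i → escape time 9
(row=3, col=1): c = 0.2450 + -0.0800i → escape time 9
(row=3, col=2): c = 0.6200 + -0.0800i → escape time 4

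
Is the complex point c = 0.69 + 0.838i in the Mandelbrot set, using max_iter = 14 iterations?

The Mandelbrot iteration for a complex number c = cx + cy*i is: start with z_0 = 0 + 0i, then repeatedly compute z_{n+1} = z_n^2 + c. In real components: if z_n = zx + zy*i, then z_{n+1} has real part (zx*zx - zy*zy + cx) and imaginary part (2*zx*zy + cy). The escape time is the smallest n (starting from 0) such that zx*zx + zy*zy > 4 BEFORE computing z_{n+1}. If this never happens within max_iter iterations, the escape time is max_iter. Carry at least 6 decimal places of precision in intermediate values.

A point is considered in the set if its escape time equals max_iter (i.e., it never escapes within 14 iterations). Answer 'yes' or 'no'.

Answer: no

Derivation:
z_0 = 0 + 0i, c = 0.6900 + 0.8380i
Iter 1: z = 0.6900 + 0.8380i, |z|^2 = 1.1783
Iter 2: z = 0.4639 + 1.9944i, |z|^2 = 4.1930
Escaped at iteration 2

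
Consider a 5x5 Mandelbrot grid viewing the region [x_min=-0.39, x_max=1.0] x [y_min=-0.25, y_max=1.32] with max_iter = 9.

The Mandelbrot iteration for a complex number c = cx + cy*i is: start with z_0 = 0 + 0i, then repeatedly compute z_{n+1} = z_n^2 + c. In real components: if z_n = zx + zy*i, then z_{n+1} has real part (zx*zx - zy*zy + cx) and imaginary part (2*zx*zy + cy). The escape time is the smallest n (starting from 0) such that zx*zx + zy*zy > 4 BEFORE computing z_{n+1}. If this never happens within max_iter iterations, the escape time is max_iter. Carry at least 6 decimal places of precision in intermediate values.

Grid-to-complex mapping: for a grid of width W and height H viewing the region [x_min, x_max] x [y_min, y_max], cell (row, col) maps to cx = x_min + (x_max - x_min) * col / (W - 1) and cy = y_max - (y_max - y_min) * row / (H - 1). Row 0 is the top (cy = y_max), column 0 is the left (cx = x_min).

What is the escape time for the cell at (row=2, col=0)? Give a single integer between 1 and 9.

Answer: 9

Derivation:
z_0 = 0 + 0i, c = -0.3900 + 0.5350i
Iter 1: z = -0.3900 + 0.5350i, |z|^2 = 0.4383
Iter 2: z = -0.5241 + 0.1177i, |z|^2 = 0.2886
Iter 3: z = -0.1291 + 0.4116i, |z|^2 = 0.1861
Iter 4: z = -0.5428 + 0.4287i, |z|^2 = 0.4783
Iter 5: z = -0.2792 + 0.0697i, |z|^2 = 0.0828
Iter 6: z = -0.3169 + 0.4961i, |z|^2 = 0.3465
Iter 7: z = -0.5357 + 0.2206i, |z|^2 = 0.3356
Iter 8: z = -0.1517 + 0.2987i, |z|^2 = 0.1122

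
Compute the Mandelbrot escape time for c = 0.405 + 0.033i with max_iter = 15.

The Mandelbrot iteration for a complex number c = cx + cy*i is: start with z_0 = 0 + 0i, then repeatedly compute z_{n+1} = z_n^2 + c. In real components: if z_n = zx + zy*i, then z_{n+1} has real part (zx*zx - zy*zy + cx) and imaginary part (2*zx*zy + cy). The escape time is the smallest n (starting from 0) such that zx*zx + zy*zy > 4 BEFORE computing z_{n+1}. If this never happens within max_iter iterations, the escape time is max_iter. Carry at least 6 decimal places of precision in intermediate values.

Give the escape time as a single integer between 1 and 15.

Answer: 7

Derivation:
z_0 = 0 + 0i, c = 0.4050 + 0.0330i
Iter 1: z = 0.4050 + 0.0330i, |z|^2 = 0.1651
Iter 2: z = 0.5679 + 0.0597i, |z|^2 = 0.3261
Iter 3: z = 0.7240 + 0.1008i, |z|^2 = 0.5343
Iter 4: z = 0.9190 + 0.1790i, |z|^2 = 0.8766
Iter 5: z = 1.2175 + 0.3620i, |z|^2 = 1.6133
Iter 6: z = 1.7562 + 0.9145i, |z|^2 = 3.9206
Iter 7: z = 2.6528 + 3.2452i, |z|^2 = 17.5688
Escaped at iteration 7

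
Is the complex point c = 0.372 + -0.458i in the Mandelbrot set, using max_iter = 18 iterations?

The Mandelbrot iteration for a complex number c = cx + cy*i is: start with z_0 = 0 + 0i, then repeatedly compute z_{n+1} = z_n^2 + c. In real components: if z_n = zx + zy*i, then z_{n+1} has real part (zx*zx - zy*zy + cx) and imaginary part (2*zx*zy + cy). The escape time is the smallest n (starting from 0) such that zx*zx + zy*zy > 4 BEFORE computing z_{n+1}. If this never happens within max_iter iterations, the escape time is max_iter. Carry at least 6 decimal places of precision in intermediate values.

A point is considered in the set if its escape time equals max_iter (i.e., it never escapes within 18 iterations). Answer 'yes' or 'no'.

Answer: no

Derivation:
z_0 = 0 + 0i, c = 0.3720 + -0.4580i
Iter 1: z = 0.3720 + -0.4580i, |z|^2 = 0.3481
Iter 2: z = 0.3006 + -0.7988i, |z|^2 = 0.7284
Iter 3: z = -0.1756 + -0.9382i, |z|^2 = 0.9111
Iter 4: z = -0.4775 + -0.1284i, |z|^2 = 0.2445
Iter 5: z = 0.5835 + -0.3354i, |z|^2 = 0.4529
Iter 6: z = 0.6000 + -0.8493i, |z|^2 = 1.0813
Iter 7: z = 0.0106 + -1.4772i, |z|^2 = 2.1821
Iter 8: z = -1.8099 + -0.4892i, |z|^2 = 3.5150
Iter 9: z = 3.4083 + 1.3129i, |z|^2 = 13.3399
Escaped at iteration 9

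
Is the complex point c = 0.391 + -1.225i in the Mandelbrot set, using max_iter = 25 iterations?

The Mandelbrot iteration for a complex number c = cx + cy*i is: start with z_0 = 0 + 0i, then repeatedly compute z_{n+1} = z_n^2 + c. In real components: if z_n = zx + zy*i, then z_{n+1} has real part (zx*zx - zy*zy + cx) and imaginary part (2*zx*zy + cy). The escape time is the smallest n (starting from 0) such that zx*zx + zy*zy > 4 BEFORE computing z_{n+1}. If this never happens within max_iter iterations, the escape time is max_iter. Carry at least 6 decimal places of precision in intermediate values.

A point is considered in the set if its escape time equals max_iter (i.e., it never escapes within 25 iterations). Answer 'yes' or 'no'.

z_0 = 0 + 0i, c = 0.3910 + -1.2250i
Iter 1: z = 0.3910 + -1.2250i, |z|^2 = 1.6535
Iter 2: z = -0.9567 + -2.1829i, |z|^2 = 5.6806
Escaped at iteration 2

Answer: no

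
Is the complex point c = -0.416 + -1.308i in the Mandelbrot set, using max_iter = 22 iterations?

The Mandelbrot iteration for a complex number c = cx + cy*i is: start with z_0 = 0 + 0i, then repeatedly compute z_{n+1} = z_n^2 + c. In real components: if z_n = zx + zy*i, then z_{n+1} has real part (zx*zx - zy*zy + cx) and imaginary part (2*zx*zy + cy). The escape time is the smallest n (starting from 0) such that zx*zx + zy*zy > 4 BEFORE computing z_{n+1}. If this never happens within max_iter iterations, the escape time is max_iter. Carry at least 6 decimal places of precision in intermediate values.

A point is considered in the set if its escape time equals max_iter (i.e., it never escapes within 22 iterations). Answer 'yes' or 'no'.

Answer: no

Derivation:
z_0 = 0 + 0i, c = -0.4160 + -1.3080i
Iter 1: z = -0.4160 + -1.3080i, |z|^2 = 1.8839
Iter 2: z = -1.9538 + -0.2197i, |z|^2 = 3.8657
Iter 3: z = 3.3531 + -0.4493i, |z|^2 = 11.4450
Escaped at iteration 3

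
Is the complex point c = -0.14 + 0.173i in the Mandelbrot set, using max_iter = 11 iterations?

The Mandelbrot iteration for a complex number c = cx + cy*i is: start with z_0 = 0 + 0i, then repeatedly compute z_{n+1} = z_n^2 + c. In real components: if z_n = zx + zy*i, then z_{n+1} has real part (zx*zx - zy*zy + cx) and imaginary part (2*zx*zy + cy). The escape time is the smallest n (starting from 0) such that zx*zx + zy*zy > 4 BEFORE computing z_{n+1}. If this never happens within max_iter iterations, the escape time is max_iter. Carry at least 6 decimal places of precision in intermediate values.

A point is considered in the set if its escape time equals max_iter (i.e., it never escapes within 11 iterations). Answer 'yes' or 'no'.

Answer: yes

Derivation:
z_0 = 0 + 0i, c = -0.1400 + 0.1730i
Iter 1: z = -0.1400 + 0.1730i, |z|^2 = 0.0495
Iter 2: z = -0.1503 + 0.1246i, |z|^2 = 0.0381
Iter 3: z = -0.1329 + 0.1356i, |z|^2 = 0.0360
Iter 4: z = -0.1407 + 0.1370i, |z|^2 = 0.0386
Iter 5: z = -0.1390 + 0.1345i, |z|^2 = 0.0374
Iter 6: z = -0.1388 + 0.1356i, |z|^2 = 0.0377
Iter 7: z = -0.1391 + 0.1354i, |z|^2 = 0.0377
Iter 8: z = -0.1390 + 0.1353i, |z|^2 = 0.0376
Iter 9: z = -0.1390 + 0.1354i, |z|^2 = 0.0377
Iter 10: z = -0.1390 + 0.1354i, |z|^2 = 0.0376
Did not escape in 11 iterations → in set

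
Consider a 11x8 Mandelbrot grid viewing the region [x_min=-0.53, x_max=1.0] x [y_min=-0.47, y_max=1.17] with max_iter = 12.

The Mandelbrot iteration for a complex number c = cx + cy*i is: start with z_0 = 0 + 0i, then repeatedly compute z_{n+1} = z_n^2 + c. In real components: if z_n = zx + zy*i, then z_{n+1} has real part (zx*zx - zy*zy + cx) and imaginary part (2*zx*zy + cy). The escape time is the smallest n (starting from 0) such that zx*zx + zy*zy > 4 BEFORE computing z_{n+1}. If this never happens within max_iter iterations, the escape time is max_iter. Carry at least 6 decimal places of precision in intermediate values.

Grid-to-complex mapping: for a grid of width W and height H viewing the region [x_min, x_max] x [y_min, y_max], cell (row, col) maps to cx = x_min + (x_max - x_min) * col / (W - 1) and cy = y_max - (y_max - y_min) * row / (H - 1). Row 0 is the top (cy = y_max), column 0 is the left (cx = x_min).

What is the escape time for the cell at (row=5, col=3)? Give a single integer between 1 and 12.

Answer: 12

Derivation:
z_0 = 0 + 0i, c = -0.0710 + -0.0014i
Iter 1: z = -0.0710 + -0.0014i, |z|^2 = 0.0050
Iter 2: z = -0.0660 + -0.0012i, |z|^2 = 0.0044
Iter 3: z = -0.0667 + -0.0013i, |z|^2 = 0.0044
Iter 4: z = -0.0666 + -0.0013i, |z|^2 = 0.0044
Iter 5: z = -0.0666 + -0.0013i, |z|^2 = 0.0044
Iter 6: z = -0.0666 + -0.0013i, |z|^2 = 0.0044
Iter 7: z = -0.0666 + -0.0013i, |z|^2 = 0.0044
Iter 8: z = -0.0666 + -0.0013i, |z|^2 = 0.0044
Iter 9: z = -0.0666 + -0.0013i, |z|^2 = 0.0044
Iter 10: z = -0.0666 + -0.0013i, |z|^2 = 0.0044
Iter 11: z = -0.0666 + -0.0013i, |z|^2 = 0.0044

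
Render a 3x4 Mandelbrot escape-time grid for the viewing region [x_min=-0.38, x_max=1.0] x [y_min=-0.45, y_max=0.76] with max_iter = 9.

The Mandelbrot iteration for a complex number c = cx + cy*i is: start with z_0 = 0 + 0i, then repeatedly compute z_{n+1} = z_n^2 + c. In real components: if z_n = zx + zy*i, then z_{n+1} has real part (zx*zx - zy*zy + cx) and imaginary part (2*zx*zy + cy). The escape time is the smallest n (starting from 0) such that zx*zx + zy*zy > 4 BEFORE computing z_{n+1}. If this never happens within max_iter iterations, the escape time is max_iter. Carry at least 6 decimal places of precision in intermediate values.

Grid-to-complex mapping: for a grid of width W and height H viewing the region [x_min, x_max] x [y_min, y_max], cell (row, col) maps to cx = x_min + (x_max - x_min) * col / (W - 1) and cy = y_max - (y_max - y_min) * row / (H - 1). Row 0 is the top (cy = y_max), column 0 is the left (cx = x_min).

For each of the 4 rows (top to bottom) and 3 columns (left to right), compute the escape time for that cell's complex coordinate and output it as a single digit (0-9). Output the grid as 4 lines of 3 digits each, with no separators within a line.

(row=0, col=0): c = -0.3800 + 0.7600i → escape time 7
(row=0, col=1): c = 0.3100 + 0.7600i → escape time 5
(row=0, col=2): c = 1.0000 + 0.7600i → escape time 2
(row=1, col=0): c = -0.3800 + 0.3567i → escape time 9
(row=1, col=1): c = 0.3100 + 0.3567i → escape time 9
(row=1, col=2): c = 1.0000 + 0.3567i → escape time 2
(row=2, col=0): c = -0.3800 + -0.0467i → escape time 9
(row=2, col=1): c = 0.3100 + -0.0467i → escape time 9
(row=2, col=2): c = 1.0000 + -0.0467i → escape time 2
(row=3, col=0): c = -0.3800 + -0.4500i → escape time 9
(row=3, col=1): c = 0.3100 + -0.4500i → escape time 9
(row=3, col=2): c = 1.0000 + -0.4500i → escape time 2

Answer: 752
992
992
992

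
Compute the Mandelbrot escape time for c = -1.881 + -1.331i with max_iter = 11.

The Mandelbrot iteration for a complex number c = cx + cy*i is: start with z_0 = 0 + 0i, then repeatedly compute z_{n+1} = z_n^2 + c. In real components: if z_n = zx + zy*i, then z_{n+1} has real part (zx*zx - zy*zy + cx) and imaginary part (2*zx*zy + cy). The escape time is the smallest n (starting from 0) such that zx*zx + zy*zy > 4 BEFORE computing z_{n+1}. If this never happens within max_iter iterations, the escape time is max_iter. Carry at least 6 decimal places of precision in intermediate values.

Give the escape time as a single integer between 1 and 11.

z_0 = 0 + 0i, c = -1.8810 + -1.3310i
Iter 1: z = -1.8810 + -1.3310i, |z|^2 = 5.3097
Escaped at iteration 1

Answer: 1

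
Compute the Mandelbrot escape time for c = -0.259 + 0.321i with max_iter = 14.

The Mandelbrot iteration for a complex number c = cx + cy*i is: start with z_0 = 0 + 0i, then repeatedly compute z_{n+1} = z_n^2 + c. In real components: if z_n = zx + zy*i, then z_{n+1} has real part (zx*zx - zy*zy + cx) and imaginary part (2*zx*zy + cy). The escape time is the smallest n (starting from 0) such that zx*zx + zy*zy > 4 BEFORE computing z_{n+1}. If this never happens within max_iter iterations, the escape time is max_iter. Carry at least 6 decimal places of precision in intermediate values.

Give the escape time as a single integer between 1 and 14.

Answer: 14

Derivation:
z_0 = 0 + 0i, c = -0.2590 + 0.3210i
Iter 1: z = -0.2590 + 0.3210i, |z|^2 = 0.1701
Iter 2: z = -0.2950 + 0.1547i, |z|^2 = 0.1109
Iter 3: z = -0.1959 + 0.2297i, |z|^2 = 0.0912
Iter 4: z = -0.2734 + 0.2310i, |z|^2 = 0.1281
Iter 5: z = -0.2376 + 0.1947i, |z|^2 = 0.0944
Iter 6: z = -0.2405 + 0.2285i, |z|^2 = 0.1100
Iter 7: z = -0.2534 + 0.2111i, |z|^2 = 0.1088
Iter 8: z = -0.2394 + 0.2140i, |z|^2 = 0.1031
Iter 9: z = -0.2475 + 0.2185i, |z|^2 = 0.1090
Iter 10: z = -0.2455 + 0.2128i, |z|^2 = 0.1056
Iter 11: z = -0.2440 + 0.2165i, |z|^2 = 0.1064
Iter 12: z = -0.2463 + 0.2153i, |z|^2 = 0.1070
Iter 13: z = -0.2447 + 0.2149i, |z|^2 = 0.1061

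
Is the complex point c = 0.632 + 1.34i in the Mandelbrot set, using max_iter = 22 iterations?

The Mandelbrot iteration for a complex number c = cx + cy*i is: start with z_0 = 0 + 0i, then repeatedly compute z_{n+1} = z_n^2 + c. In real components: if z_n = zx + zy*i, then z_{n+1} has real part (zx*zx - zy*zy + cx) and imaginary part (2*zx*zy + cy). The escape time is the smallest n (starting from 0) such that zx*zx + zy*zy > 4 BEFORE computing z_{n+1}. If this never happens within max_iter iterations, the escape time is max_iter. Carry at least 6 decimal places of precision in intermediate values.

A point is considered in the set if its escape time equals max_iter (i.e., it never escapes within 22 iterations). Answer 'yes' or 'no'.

z_0 = 0 + 0i, c = 0.6320 + 1.3400i
Iter 1: z = 0.6320 + 1.3400i, |z|^2 = 2.1950
Iter 2: z = -0.7642 + 3.0338i, |z|^2 = 9.7877
Escaped at iteration 2

Answer: no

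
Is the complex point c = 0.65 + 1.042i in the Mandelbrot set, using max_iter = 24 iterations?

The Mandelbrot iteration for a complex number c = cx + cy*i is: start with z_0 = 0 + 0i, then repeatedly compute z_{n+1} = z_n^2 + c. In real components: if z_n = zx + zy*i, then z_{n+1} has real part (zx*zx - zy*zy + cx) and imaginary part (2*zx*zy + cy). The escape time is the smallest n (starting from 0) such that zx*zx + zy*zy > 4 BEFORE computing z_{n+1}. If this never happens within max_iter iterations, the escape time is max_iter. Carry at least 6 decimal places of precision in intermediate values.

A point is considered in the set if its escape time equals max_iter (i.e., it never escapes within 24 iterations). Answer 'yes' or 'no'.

z_0 = 0 + 0i, c = 0.6500 + 1.0420i
Iter 1: z = 0.6500 + 1.0420i, |z|^2 = 1.5083
Iter 2: z = -0.0133 + 2.3966i, |z|^2 = 5.7439
Escaped at iteration 2

Answer: no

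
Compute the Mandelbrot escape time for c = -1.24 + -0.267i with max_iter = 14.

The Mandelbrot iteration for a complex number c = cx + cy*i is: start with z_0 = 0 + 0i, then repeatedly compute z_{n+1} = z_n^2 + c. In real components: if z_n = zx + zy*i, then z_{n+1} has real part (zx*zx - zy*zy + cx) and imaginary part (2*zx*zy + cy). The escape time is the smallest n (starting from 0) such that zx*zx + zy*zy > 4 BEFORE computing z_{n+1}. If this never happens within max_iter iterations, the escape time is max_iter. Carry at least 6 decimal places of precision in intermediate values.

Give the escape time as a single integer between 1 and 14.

z_0 = 0 + 0i, c = -1.2400 + -0.2670i
Iter 1: z = -1.2400 + -0.2670i, |z|^2 = 1.6089
Iter 2: z = 0.2263 + 0.3952i, |z|^2 = 0.2074
Iter 3: z = -1.3449 + -0.0881i, |z|^2 = 1.8166
Iter 4: z = 0.5611 + -0.0299i, |z|^2 = 0.3157
Iter 5: z = -0.9261 + -0.3006i, |z|^2 = 0.9480
Iter 6: z = -0.4727 + 0.2897i, |z|^2 = 0.3074
Iter 7: z = -1.1005 + -0.5409i, |z|^2 = 1.5036
Iter 8: z = -0.3215 + 0.9234i, |z|^2 = 0.9561
Iter 9: z = -1.9894 + -0.8608i, |z|^2 = 4.6986
Escaped at iteration 9

Answer: 9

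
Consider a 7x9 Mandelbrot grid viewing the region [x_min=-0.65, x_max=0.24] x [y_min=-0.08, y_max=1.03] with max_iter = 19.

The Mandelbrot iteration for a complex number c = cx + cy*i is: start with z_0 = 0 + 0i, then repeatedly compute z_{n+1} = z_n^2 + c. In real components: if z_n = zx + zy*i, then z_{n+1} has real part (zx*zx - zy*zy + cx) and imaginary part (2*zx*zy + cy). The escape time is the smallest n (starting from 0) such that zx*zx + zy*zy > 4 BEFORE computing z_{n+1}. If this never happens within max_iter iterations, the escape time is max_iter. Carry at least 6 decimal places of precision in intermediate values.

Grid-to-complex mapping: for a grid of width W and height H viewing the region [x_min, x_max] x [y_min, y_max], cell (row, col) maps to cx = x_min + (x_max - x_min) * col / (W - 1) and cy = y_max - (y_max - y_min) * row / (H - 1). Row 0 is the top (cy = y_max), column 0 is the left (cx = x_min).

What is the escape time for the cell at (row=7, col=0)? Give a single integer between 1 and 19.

Answer: 19

Derivation:
z_0 = 0 + 0i, c = -0.6500 + 0.0587i
Iter 1: z = -0.6500 + 0.0587i, |z|^2 = 0.4260
Iter 2: z = -0.2310 + -0.0176i, |z|^2 = 0.0536
Iter 3: z = -0.5970 + 0.0669i, |z|^2 = 0.3608
Iter 4: z = -0.2981 + -0.0211i, |z|^2 = 0.0893
Iter 5: z = -0.5616 + 0.0713i, |z|^2 = 0.3205
Iter 6: z = -0.3397 + -0.0214i, |z|^2 = 0.1159
Iter 7: z = -0.5351 + 0.0733i, |z|^2 = 0.2916
Iter 8: z = -0.3691 + -0.0197i, |z|^2 = 0.1366
Iter 9: z = -0.5142 + 0.0733i, |z|^2 = 0.2697
Iter 10: z = -0.3910 + -0.0166i, |z|^2 = 0.1532
Iter 11: z = -0.4974 + 0.0717i, |z|^2 = 0.2525
Iter 12: z = -0.4077 + -0.0126i, |z|^2 = 0.1664
Iter 13: z = -0.4839 + 0.0690i, |z|^2 = 0.2389
Iter 14: z = -0.4206 + -0.0080i, |z|^2 = 0.1770
Iter 15: z = -0.4732 + 0.0655i, |z|^2 = 0.2282
Iter 16: z = -0.4304 + -0.0033i, |z|^2 = 0.1853
Iter 17: z = -0.4648 + 0.0616i, |z|^2 = 0.2198
Iter 18: z = -0.4378 + 0.0015i, |z|^2 = 0.1917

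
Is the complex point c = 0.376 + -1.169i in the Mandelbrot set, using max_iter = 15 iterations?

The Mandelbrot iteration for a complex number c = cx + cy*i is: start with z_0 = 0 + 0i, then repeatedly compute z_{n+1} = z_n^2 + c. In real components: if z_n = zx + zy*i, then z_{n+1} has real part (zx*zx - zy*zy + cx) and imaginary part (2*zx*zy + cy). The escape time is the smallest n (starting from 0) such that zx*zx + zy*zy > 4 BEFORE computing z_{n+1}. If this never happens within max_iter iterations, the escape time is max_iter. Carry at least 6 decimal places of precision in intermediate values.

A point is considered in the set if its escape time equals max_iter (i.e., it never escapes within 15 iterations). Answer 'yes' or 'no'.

Answer: no

Derivation:
z_0 = 0 + 0i, c = 0.3760 + -1.1690i
Iter 1: z = 0.3760 + -1.1690i, |z|^2 = 1.5079
Iter 2: z = -0.8492 + -2.0481i, |z|^2 = 4.9158
Escaped at iteration 2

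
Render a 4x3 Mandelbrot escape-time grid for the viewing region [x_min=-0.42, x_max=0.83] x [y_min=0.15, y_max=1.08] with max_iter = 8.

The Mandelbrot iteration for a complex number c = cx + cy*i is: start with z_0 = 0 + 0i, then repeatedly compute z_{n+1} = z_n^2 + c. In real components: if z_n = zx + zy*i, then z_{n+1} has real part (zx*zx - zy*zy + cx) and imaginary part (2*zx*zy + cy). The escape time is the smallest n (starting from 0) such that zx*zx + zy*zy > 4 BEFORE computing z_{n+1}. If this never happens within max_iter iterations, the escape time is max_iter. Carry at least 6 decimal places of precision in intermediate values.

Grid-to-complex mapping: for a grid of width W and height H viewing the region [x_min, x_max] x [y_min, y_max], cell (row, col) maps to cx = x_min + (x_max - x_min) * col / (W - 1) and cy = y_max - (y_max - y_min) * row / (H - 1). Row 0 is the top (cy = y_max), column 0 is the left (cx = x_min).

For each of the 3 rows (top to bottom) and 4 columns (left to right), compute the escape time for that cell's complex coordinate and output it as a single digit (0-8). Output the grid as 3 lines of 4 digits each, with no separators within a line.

(row=0, col=0): c = -0.4200 + 1.0800i → escape time 4
(row=0, col=1): c = -0.0033 + 1.0800i → escape time 4
(row=0, col=2): c = 0.4133 + 1.0800i → escape time 2
(row=0, col=3): c = 0.8300 + 1.0800i → escape time 2
(row=1, col=0): c = -0.4200 + 0.6150i → escape time 8
(row=1, col=1): c = -0.0033 + 0.6150i → escape time 8
(row=1, col=2): c = 0.4133 + 0.6150i → escape time 8
(row=1, col=3): c = 0.8300 + 0.6150i → escape time 3
(row=2, col=0): c = -0.4200 + 0.1500i → escape time 8
(row=2, col=1): c = -0.0033 + 0.1500i → escape time 8
(row=2, col=2): c = 0.4133 + 0.1500i → escape time 8
(row=2, col=3): c = 0.8300 + 0.1500i → escape time 3

Answer: 4422
8883
8883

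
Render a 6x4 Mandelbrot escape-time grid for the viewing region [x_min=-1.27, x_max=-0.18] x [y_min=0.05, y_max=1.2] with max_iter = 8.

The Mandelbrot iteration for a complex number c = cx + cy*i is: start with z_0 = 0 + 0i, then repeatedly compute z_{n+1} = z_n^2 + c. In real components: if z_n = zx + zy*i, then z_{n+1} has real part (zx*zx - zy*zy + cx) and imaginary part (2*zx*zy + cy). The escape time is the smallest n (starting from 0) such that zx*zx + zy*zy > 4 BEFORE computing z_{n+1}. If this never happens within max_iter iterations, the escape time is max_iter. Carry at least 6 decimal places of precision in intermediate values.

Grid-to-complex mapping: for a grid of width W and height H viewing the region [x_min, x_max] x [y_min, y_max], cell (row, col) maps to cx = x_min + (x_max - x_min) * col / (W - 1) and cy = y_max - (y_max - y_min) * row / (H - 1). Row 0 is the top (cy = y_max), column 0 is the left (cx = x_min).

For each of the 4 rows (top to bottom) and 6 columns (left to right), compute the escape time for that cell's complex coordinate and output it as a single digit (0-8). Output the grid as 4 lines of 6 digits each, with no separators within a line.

(row=0, col=0): c = -1.2700 + 1.2000i → escape time 2
(row=0, col=1): c = -1.0520 + 1.2000i → escape time 3
(row=0, col=2): c = -0.8340 + 1.2000i → escape time 3
(row=0, col=3): c = -0.6160 + 1.2000i → escape time 3
(row=0, col=4): c = -0.3980 + 1.2000i → escape time 3
(row=0, col=5): c = -0.1800 + 1.2000i → escape time 3
(row=1, col=0): c = -1.2700 + 0.8167i → escape time 3
(row=1, col=1): c = -1.0520 + 0.8167i → escape time 3
(row=1, col=2): c = -0.8340 + 0.8167i → escape time 4
(row=1, col=3): c = -0.6160 + 0.8167i → escape time 4
(row=1, col=4): c = -0.3980 + 0.8167i → escape time 6
(row=1, col=5): c = -0.1800 + 0.8167i → escape time 8
(row=2, col=0): c = -1.2700 + 0.4333i → escape time 8
(row=2, col=1): c = -1.0520 + 0.4333i → escape time 6
(row=2, col=2): c = -0.8340 + 0.4333i → escape time 7
(row=2, col=3): c = -0.6160 + 0.4333i → escape time 8
(row=2, col=4): c = -0.3980 + 0.4333i → escape time 8
(row=2, col=5): c = -0.1800 + 0.4333i → escape time 8
(row=3, col=0): c = -1.2700 + 0.0500i → escape time 8
(row=3, col=1): c = -1.0520 + 0.0500i → escape time 8
(row=3, col=2): c = -0.8340 + 0.0500i → escape time 8
(row=3, col=3): c = -0.6160 + 0.0500i → escape time 8
(row=3, col=4): c = -0.3980 + 0.0500i → escape time 8
(row=3, col=5): c = -0.1800 + 0.0500i → escape time 8

Answer: 233333
334468
867888
888888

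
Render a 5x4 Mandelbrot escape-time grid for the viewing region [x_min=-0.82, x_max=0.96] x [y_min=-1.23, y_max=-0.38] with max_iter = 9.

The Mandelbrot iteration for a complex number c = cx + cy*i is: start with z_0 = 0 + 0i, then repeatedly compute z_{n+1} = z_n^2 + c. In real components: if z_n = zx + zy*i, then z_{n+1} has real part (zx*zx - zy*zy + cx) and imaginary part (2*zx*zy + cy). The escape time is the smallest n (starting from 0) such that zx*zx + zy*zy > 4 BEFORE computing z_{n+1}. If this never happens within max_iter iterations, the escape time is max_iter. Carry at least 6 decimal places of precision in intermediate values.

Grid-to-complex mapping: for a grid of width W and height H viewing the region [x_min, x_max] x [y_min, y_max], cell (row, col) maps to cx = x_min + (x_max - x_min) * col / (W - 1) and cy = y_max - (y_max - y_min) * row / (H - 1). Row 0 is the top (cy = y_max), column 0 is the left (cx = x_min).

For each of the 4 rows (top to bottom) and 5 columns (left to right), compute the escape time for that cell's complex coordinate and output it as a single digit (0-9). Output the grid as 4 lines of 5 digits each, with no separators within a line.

Answer: 79952
59942
35532
33222

Derivation:
(row=0, col=0): c = -0.8200 + -0.3800i → escape time 7
(row=0, col=1): c = -0.3750 + -0.3800i → escape time 9
(row=0, col=2): c = 0.0700 + -0.3800i → escape time 9
(row=0, col=3): c = 0.5150 + -0.3800i → escape time 5
(row=0, col=4): c = 0.9600 + -0.3800i → escape time 2
(row=1, col=0): c = -0.8200 + -0.6633i → escape time 5
(row=1, col=1): c = -0.3750 + -0.6633i → escape time 9
(row=1, col=2): c = 0.0700 + -0.6633i → escape time 9
(row=1, col=3): c = 0.5150 + -0.6633i → escape time 4
(row=1, col=4): c = 0.9600 + -0.6633i → escape time 2
(row=2, col=0): c = -0.8200 + -0.9467i → escape time 3
(row=2, col=1): c = -0.3750 + -0.9467i → escape time 5
(row=2, col=2): c = 0.0700 + -0.9467i → escape time 5
(row=2, col=3): c = 0.5150 + -0.9467i → escape time 3
(row=2, col=4): c = 0.9600 + -0.9467i → escape time 2
(row=3, col=0): c = -0.8200 + -1.2300i → escape time 3
(row=3, col=1): c = -0.3750 + -1.2300i → escape time 3
(row=3, col=2): c = 0.0700 + -1.2300i → escape time 2
(row=3, col=3): c = 0.5150 + -1.2300i → escape time 2
(row=3, col=4): c = 0.9600 + -1.2300i → escape time 2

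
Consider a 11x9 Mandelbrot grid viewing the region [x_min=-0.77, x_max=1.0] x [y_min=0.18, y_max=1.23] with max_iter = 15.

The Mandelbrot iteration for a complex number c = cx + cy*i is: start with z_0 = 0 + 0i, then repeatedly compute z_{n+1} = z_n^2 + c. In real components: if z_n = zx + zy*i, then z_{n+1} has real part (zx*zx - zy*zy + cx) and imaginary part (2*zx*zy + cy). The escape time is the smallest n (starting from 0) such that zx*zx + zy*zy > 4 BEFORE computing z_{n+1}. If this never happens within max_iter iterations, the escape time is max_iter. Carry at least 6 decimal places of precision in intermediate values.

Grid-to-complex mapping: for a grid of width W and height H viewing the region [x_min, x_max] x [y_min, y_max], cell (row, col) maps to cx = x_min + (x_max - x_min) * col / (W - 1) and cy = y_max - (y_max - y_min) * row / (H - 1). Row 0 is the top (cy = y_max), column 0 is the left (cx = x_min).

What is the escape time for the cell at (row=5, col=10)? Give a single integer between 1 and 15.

z_0 = 0 + 0i, c = 1.0000 + 0.5737i
Iter 1: z = 1.0000 + 0.5737i, |z|^2 = 1.3292
Iter 2: z = 1.6708 + 1.7212i, |z|^2 = 5.7543
Escaped at iteration 2

Answer: 2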